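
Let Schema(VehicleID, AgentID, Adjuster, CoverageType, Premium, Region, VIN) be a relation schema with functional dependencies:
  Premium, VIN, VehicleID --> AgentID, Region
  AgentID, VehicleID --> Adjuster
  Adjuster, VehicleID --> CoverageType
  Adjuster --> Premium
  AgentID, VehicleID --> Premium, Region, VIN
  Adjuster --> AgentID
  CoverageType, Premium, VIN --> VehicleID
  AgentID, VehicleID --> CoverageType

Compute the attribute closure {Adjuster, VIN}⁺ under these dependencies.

Start with {Adjuster, VIN}.
Adjuster --> Premium applies; add {Premium} → now {Adjuster, Premium, VIN}.
Adjuster --> AgentID applies; add {AgentID} → now {Adjuster, AgentID, Premium, VIN}.
No further FD applies.

{Adjuster, AgentID, Premium, VIN}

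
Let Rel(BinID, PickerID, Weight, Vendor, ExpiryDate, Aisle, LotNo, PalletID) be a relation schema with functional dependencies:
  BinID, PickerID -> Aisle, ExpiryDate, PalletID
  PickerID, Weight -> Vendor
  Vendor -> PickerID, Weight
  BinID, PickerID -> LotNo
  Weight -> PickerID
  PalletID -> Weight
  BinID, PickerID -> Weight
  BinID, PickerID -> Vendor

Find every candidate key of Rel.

No FD produces {BinID}, so it must be in every candidate key.
{BinID, PalletID}⁺ = {Aisle, BinID, ExpiryDate, LotNo, PalletID, PickerID, Vendor, Weight} — all of the relation — so {BinID, PalletID} is a candidate key.
{BinID, PickerID}⁺ = {Aisle, BinID, ExpiryDate, LotNo, PalletID, PickerID, Vendor, Weight} — all of the relation — so {BinID, PickerID} is a candidate key.
{BinID, Vendor}⁺ = {Aisle, BinID, ExpiryDate, LotNo, PalletID, PickerID, Vendor, Weight} — all of the relation — so {BinID, Vendor} is a candidate key.
{BinID, Weight}⁺ = {Aisle, BinID, ExpiryDate, LotNo, PalletID, PickerID, Vendor, Weight} — all of the relation — so {BinID, Weight} is a candidate key.
These are minimal and exhaustive — every other superkey contains one of them.

{BinID, PalletID}, {BinID, PickerID}, {BinID, Vendor}, {BinID, Weight}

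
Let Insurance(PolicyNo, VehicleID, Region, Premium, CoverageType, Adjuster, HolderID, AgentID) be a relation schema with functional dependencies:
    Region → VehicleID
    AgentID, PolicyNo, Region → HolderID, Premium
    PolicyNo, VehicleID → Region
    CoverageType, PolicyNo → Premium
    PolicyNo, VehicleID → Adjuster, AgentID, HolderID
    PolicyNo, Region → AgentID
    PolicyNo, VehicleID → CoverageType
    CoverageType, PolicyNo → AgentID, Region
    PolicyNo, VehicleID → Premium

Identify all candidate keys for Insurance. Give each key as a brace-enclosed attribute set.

{CoverageType, PolicyNo}, {PolicyNo, Region}, {PolicyNo, VehicleID}

Attributes never on any right-hand side: {PolicyNo} — every candidate key must contain it.
{CoverageType, PolicyNo}⁺ = {Adjuster, AgentID, CoverageType, HolderID, PolicyNo, Premium, Region, VehicleID} — all of the relation — so {CoverageType, PolicyNo} is a candidate key.
{PolicyNo, Region}⁺ = {Adjuster, AgentID, CoverageType, HolderID, PolicyNo, Premium, Region, VehicleID} — all of the relation — so {PolicyNo, Region} is a candidate key.
{PolicyNo, VehicleID}⁺ = {Adjuster, AgentID, CoverageType, HolderID, PolicyNo, Premium, Region, VehicleID} — all of the relation — so {PolicyNo, VehicleID} is a candidate key.
No proper subset of any of these is a key, and no other minimal superkey exists.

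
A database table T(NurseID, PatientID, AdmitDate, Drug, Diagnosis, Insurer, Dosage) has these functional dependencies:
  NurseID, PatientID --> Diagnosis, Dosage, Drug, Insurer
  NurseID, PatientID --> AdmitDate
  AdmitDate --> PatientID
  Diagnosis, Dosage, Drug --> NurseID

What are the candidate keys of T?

{AdmitDate, Diagnosis, Dosage, Drug}, {AdmitDate, NurseID}, {Diagnosis, Dosage, Drug, PatientID}, {NurseID, PatientID}

{AdmitDate, NurseID}⁺ = {AdmitDate, Diagnosis, Dosage, Drug, Insurer, NurseID, PatientID} — all of the relation — so {AdmitDate, NurseID} is a candidate key.
{NurseID, PatientID}⁺ = {AdmitDate, Diagnosis, Dosage, Drug, Insurer, NurseID, PatientID} — all of the relation — so {NurseID, PatientID} is a candidate key.
{AdmitDate, Diagnosis, Dosage, Drug}⁺ = {AdmitDate, Diagnosis, Dosage, Drug, Insurer, NurseID, PatientID} — all of the relation — so {AdmitDate, Diagnosis, Dosage, Drug} is a candidate key.
{Diagnosis, Dosage, Drug, PatientID}⁺ = {AdmitDate, Diagnosis, Dosage, Drug, Insurer, NurseID, PatientID} — all of the relation — so {Diagnosis, Dosage, Drug, PatientID} is a candidate key.
These are minimal and exhaustive — every other superkey contains one of them.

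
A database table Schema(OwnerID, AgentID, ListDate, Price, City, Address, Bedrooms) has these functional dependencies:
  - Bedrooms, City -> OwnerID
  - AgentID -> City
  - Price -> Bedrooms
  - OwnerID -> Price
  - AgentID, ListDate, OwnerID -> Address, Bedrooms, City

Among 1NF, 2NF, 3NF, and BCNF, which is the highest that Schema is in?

1NF

Candidate keys: {AgentID, Bedrooms, ListDate}, {AgentID, ListDate, OwnerID}, {AgentID, ListDate, Price}. Prime attributes: {AgentID, Bedrooms, ListDate, OwnerID, Price}.
For Bedrooms, City -> OwnerID we have {Bedrooms, City}⁺ = {Bedrooms, City, OwnerID, Price}; {Bedrooms, City} is not a superkey, so BCNF fails.
Because {City} is non-prime and the left side of AgentID -> City is not a superkey, the relation is not in 3NF.
The proper key subset {AgentID} of {AgentID, Bedrooms, ListDate} determines non-prime {City}, so the relation is not even in 2NF.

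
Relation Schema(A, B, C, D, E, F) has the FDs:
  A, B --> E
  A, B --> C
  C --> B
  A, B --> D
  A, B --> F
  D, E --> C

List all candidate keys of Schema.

No FD produces {A}, so it must be in every candidate key.
Closure of {A, B} is {A, B, C, D, E, F}, the whole schema; {A, B} is a candidate key.
Closure of {A, C} is {A, B, C, D, E, F}, the whole schema; {A, C} is a candidate key.
Closure of {A, D, E} is {A, B, C, D, E, F}, the whole schema; {A, D, E} is a candidate key.
Any other superkey properly contains one of these, so there are no further candidate keys.

{A, B}, {A, C}, {A, D, E}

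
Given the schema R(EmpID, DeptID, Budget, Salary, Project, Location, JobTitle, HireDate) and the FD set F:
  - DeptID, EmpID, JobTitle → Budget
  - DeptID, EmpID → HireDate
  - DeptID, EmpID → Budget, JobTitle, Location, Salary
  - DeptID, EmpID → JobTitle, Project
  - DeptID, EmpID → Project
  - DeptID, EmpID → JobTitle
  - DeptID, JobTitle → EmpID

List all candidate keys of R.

Attributes never on any right-hand side: {DeptID} — every candidate key must contain it.
{DeptID, EmpID}⁺ = {Budget, DeptID, EmpID, HireDate, JobTitle, Location, Project, Salary}, which is every attribute, so {DeptID, EmpID} is a candidate key.
{DeptID, JobTitle}⁺ = {Budget, DeptID, EmpID, HireDate, JobTitle, Location, Project, Salary}, which is every attribute, so {DeptID, JobTitle} is a candidate key.
These are minimal and exhaustive — every other superkey contains one of them.

{DeptID, EmpID}, {DeptID, JobTitle}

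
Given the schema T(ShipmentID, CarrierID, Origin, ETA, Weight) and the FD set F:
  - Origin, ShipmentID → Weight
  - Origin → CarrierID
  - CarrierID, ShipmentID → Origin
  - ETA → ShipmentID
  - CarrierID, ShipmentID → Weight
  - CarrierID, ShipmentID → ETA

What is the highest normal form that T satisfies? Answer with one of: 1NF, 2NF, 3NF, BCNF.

Candidate keys: {CarrierID, ETA}, {CarrierID, ShipmentID}, {ETA, Origin}, {Origin, ShipmentID}. Prime attributes: {CarrierID, ETA, Origin, ShipmentID}.
For Origin → CarrierID we have {Origin}⁺ = {CarrierID, Origin}; {Origin} is not a superkey, so BCNF fails.
Its right-hand attributes {CarrierID} are all prime, as are those of every other non-superkey FD — the relation is in 3NF.

3NF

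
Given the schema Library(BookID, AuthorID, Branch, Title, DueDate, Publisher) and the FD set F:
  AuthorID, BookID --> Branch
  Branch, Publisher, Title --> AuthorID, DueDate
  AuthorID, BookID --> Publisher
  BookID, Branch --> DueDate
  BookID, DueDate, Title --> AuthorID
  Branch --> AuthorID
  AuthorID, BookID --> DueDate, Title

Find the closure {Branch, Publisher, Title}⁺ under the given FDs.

{AuthorID, Branch, DueDate, Publisher, Title}

Start with {Branch, Publisher, Title}.
Branch, Publisher, Title --> AuthorID, DueDate applies; add {AuthorID, DueDate} → now {AuthorID, Branch, DueDate, Publisher, Title}.
No further FD applies.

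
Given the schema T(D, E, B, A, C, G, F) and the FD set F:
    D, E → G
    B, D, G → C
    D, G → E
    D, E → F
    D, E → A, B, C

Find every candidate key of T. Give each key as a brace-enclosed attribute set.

Attributes never on any right-hand side: {D} — every candidate key must contain it.
{D, E}⁺ = {A, B, C, D, E, F, G} — all of the relation — so {D, E} is a candidate key.
{D, G}⁺ = {A, B, C, D, E, F, G} — all of the relation — so {D, G} is a candidate key.
Any other superkey properly contains one of these, so there are no further candidate keys.

{D, E}, {D, G}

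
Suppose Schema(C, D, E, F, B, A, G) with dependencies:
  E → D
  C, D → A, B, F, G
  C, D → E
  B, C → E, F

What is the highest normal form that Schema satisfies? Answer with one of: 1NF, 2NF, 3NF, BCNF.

Candidate keys: {B, C}, {C, D}, {C, E}. Prime attributes: {B, C, D, E}.
For E → D we have {E}⁺ = {D, E}; {E} is not a superkey, so BCNF fails.
Its right-hand attributes {D} are all prime, as are those of every other non-superkey FD — the relation is in 3NF.

3NF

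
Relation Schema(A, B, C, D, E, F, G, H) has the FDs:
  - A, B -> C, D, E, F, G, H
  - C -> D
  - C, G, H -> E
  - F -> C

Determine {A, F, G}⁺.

Start with {A, F, G}.
F -> C applies; add {C} → now {A, C, F, G}.
C -> D applies; add {D} → now {A, C, D, F, G}.
No further FD applies.

{A, C, D, F, G}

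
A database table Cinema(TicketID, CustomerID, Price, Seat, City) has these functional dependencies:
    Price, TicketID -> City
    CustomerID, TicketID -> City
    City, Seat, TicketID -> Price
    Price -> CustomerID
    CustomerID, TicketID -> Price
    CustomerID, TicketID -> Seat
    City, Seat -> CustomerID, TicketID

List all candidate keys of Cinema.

{City, Seat}⁺ = {City, CustomerID, Price, Seat, TicketID} — all of the relation — so {City, Seat} is a candidate key.
{CustomerID, TicketID}⁺ = {City, CustomerID, Price, Seat, TicketID} — all of the relation — so {CustomerID, TicketID} is a candidate key.
{Price, TicketID}⁺ = {City, CustomerID, Price, Seat, TicketID} — all of the relation — so {Price, TicketID} is a candidate key.
No proper subset of any of these is a key, and no other minimal superkey exists.

{City, Seat}, {CustomerID, TicketID}, {Price, TicketID}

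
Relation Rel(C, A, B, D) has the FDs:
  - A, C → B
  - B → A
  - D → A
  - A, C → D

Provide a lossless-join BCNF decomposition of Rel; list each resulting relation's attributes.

Candidate keys of the original relation: {A, C}, {B, C}, {C, D}.
Within {A, B, C, D}: {B}⁺ ∩ {A, B, C, D} = {A, B}, not the whole set, so B → A violates BCNF; decompose into {A, B} and {B, C, D}.
{A, B} is in BCNF.
{B, C, D} is in BCNF.

{A, B}; {B, C, D}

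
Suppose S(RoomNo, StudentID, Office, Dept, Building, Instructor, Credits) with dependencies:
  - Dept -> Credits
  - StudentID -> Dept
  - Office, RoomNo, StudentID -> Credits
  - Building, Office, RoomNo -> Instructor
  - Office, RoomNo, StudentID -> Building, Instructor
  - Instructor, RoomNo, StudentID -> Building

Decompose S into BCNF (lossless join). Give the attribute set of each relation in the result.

{Building, Instructor, Office, RoomNo}; {Building, Office, RoomNo, StudentID}; {Credits, Dept}; {Dept, StudentID}

Candidate key of the original relation: {Office, RoomNo, StudentID}.
Within {Building, Credits, Dept, Instructor, Office, RoomNo, StudentID}: {Dept}⁺ ∩ {Building, Credits, Dept, Instructor, Office, RoomNo, StudentID} = {Credits, Dept}, not the whole set, so Dept -> Credits violates BCNF; decompose into {Credits, Dept} and {Building, Dept, Instructor, Office, RoomNo, StudentID}.
{Credits, Dept}: every determinant is a superkey — BCNF.
Within {Building, Dept, Instructor, Office, RoomNo, StudentID}: {StudentID}⁺ ∩ {Building, Dept, Instructor, Office, RoomNo, StudentID} = {Dept, StudentID}, not the whole set, so StudentID -> Dept violates BCNF; decompose into {Dept, StudentID} and {Building, Instructor, Office, RoomNo, StudentID}.
{Dept, StudentID}: every determinant is a superkey — BCNF.
Within {Building, Instructor, Office, RoomNo, StudentID}: {Building, Office, RoomNo}⁺ ∩ {Building, Instructor, Office, RoomNo, StudentID} = {Building, Instructor, Office, RoomNo}, not the whole set, so Building, Office, RoomNo -> Instructor violates BCNF; decompose into {Building, Instructor, Office, RoomNo} and {Building, Office, RoomNo, StudentID}.
{Building, Instructor, Office, RoomNo}: every determinant is a superkey — BCNF.
{Building, Office, RoomNo, StudentID}: every determinant is a superkey — BCNF.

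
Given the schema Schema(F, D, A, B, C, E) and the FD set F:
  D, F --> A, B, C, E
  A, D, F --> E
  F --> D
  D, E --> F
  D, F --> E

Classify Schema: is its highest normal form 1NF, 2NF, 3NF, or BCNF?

BCNF

Candidate keys: {D, E}, {F}. Prime attributes: {D, E, F}.
The left-hand side of every FD is a superkey, so BCNF is satisfied.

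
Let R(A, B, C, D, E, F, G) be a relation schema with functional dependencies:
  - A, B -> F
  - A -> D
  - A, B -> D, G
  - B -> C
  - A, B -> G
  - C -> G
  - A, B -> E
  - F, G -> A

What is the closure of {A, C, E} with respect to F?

{A, C, D, E, G}

Start with {A, C, E}.
A -> D applies; add {D} → now {A, C, D, E}.
C -> G applies; add {G} → now {A, C, D, E, G}.
No further FD applies.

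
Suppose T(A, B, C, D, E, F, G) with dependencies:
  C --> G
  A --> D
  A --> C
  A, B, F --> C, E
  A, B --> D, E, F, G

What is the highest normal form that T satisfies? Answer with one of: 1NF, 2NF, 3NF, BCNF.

1NF

Candidate key: {A, B}. Prime attributes: {A, B}.
C --> G: {C}⁺ = {C, G}, which is not all of the attributes, so the left side is not a superkey — BCNF is violated.
C --> G has non-prime {G} on the right and a non-superkey on the left, so 3NF fails.
{A} is a proper subset of the key {A, B}, and {A}⁺ contains the non-prime attributes {C, D, G} — a partial dependency, so 2NF is violated.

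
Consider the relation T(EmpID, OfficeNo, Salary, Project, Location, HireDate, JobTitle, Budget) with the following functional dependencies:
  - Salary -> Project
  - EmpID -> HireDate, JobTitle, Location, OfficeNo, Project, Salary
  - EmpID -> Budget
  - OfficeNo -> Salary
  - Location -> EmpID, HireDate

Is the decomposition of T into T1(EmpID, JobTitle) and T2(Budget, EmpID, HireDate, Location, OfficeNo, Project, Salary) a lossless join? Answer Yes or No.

Common attributes: {EmpID}; their closure is {Budget, EmpID, HireDate, JobTitle, Location, OfficeNo, Project, Salary}.
Since T1 ⊆ {Budget, EmpID, HireDate, JobTitle, Location, OfficeNo, Project, Salary}, the intersection is a superkey of T1; the decomposition is lossless.

Yes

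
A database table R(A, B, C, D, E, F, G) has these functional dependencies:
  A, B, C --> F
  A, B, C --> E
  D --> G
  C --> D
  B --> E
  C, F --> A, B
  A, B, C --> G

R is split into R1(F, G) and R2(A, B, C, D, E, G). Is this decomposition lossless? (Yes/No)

The shared attributes are {G} and {G}⁺ = {G}.
R1 ⊄ {G} and R2 ⊄ {G}, so the split is lossy.

No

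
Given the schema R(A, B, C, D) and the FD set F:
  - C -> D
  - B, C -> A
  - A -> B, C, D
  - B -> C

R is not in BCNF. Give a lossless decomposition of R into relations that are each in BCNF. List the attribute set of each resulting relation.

{A, B, C}; {C, D}

Candidate keys of the original relation: {A}, {B}.
Within {A, B, C, D}: {C}⁺ ∩ {A, B, C, D} = {C, D}, not the whole set, so C -> D violates BCNF; decompose into {C, D} and {A, B, C}.
{C, D} has no BCNF violation.
{A, B, C} has no BCNF violation.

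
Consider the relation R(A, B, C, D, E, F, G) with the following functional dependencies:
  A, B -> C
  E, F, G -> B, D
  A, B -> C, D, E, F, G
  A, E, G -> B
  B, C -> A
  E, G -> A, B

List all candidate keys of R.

Closure of {A, B} is {A, B, C, D, E, F, G}, the whole schema; {A, B} is a candidate key.
Closure of {B, C} is {A, B, C, D, E, F, G}, the whole schema; {B, C} is a candidate key.
Closure of {E, G} is {A, B, C, D, E, F, G}, the whole schema; {E, G} is a candidate key.
No proper subset of any of these is a key, and no other minimal superkey exists.

{A, B}, {B, C}, {E, G}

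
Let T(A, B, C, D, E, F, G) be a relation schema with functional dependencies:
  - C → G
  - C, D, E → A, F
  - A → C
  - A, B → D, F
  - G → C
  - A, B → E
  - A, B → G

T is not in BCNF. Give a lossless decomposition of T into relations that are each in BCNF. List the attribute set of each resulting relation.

Candidate keys of the original relation: {A, B}, {B, C, D, E}, {B, D, E, G}.
{A, B, C, D, E, F, G}: {C} determines {C, G} here but is not a superkey — split on C → G, giving {C, G} and {A, B, C, D, E, F}.
{C, G} has no BCNF violation.
{A, B, C, D, E, F}: {C, D, E} determines {A, C, D, E, F} here but is not a superkey — split on C, D, E → A, F, giving {A, C, D, E, F} and {B, C, D, E}.
{A, C, D, E, F}: {A} determines {A, C} here but is not a superkey — split on A → C, giving {A, C} and {A, D, E, F}.
{A, C} has no BCNF violation.
{A, D, E, F} has no BCNF violation.
{B, C, D, E} has no BCNF violation.

{A, C}; {A, D, E, F}; {B, C, D, E}; {C, G}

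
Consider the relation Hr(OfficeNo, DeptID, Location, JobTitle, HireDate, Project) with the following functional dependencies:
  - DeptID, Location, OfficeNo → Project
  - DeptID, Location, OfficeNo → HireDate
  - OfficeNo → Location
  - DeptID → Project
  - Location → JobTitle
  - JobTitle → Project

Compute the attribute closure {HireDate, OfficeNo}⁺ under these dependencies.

{HireDate, JobTitle, Location, OfficeNo, Project}

Start with {HireDate, OfficeNo}.
OfficeNo → Location applies; add {Location} → now {HireDate, Location, OfficeNo}.
Location → JobTitle applies; add {JobTitle} → now {HireDate, JobTitle, Location, OfficeNo}.
JobTitle → Project applies; add {Project} → now {HireDate, JobTitle, Location, OfficeNo, Project}.
No further FD applies.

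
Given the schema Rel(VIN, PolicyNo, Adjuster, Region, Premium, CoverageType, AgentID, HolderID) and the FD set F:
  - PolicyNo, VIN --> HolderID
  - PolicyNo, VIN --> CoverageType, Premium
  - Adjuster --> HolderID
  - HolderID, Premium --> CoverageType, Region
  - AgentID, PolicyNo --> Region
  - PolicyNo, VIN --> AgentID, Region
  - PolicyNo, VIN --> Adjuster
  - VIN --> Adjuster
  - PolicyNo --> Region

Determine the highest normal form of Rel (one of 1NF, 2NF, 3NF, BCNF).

1NF

Candidate key: {PolicyNo, VIN}. Prime attributes: {PolicyNo, VIN}.
Adjuster --> HolderID: {Adjuster}⁺ = {Adjuster, HolderID}, which is not all of the attributes, so the left side is not a superkey — BCNF is violated.
Adjuster --> HolderID has non-prime {HolderID} on the right and a non-superkey on the left, so 3NF fails.
{PolicyNo} is a proper subset of the key {PolicyNo, VIN}, and {PolicyNo}⁺ contains the non-prime attribute {Region} — a partial dependency, so 2NF is violated.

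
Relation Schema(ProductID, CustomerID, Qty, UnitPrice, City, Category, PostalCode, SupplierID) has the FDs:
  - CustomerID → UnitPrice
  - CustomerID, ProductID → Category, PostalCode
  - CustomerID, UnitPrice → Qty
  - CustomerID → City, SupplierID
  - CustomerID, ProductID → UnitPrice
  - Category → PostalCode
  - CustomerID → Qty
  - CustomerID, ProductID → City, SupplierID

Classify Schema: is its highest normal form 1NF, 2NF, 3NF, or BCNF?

Candidate key: {CustomerID, ProductID}. Prime attributes: {CustomerID, ProductID}.
For CustomerID → UnitPrice we have {CustomerID}⁺ = {City, CustomerID, Qty, SupplierID, UnitPrice}; {CustomerID} is not a superkey, so BCNF fails.
CustomerID → UnitPrice determines the non-prime attribute {UnitPrice} from a non-superkey — 3NF is violated.
Since {CustomerID} ⊂ {CustomerID, ProductID} and {CustomerID}⁺ ⊇ {City, Qty, SupplierID, UnitPrice} with {City, Qty, SupplierID, UnitPrice} non-prime, there is a partial dependency; 2NF fails.

1NF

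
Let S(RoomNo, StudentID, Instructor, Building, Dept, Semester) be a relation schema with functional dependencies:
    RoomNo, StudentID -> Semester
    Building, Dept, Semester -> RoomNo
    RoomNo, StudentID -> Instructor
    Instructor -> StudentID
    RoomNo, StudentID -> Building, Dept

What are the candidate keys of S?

Closure of {Instructor, RoomNo} is {Building, Dept, Instructor, RoomNo, Semester, StudentID}, the whole schema; {Instructor, RoomNo} is a candidate key.
Closure of {RoomNo, StudentID} is {Building, Dept, Instructor, RoomNo, Semester, StudentID}, the whole schema; {RoomNo, StudentID} is a candidate key.
Closure of {Building, Dept, Instructor, Semester} is {Building, Dept, Instructor, RoomNo, Semester, StudentID}, the whole schema; {Building, Dept, Instructor, Semester} is a candidate key.
Closure of {Building, Dept, Semester, StudentID} is {Building, Dept, Instructor, RoomNo, Semester, StudentID}, the whole schema; {Building, Dept, Semester, StudentID} is a candidate key.
Any other superkey properly contains one of these, so there are no further candidate keys.

{Building, Dept, Instructor, Semester}, {Building, Dept, Semester, StudentID}, {Instructor, RoomNo}, {RoomNo, StudentID}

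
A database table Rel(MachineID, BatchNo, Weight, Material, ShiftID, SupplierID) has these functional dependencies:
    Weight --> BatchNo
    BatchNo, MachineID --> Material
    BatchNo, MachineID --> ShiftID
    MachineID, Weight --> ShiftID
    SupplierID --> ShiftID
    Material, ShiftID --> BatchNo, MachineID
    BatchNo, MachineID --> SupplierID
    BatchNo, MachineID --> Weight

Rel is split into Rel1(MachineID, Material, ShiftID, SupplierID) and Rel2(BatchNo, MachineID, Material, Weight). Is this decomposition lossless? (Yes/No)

Common attributes: {MachineID, Material}; their closure is {MachineID, Material}.
Neither Rel1 nor Rel2 is contained in that closure, so the decomposition is lossy.

No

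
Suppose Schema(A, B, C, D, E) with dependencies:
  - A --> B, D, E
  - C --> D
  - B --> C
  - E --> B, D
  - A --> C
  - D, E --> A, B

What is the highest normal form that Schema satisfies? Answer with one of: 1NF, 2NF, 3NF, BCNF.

2NF

Candidate keys: {A}, {E}. Prime attributes: {A, E}.
C --> D: {C}⁺ = {C, D}, which is not all of the attributes, so the left side is not a superkey — BCNF is violated.
Because {D} is non-prime and the left side of C --> D is not a superkey, the relation is not in 3NF.
With only single-attribute keys there can be no partial dependency, so 2NF holds.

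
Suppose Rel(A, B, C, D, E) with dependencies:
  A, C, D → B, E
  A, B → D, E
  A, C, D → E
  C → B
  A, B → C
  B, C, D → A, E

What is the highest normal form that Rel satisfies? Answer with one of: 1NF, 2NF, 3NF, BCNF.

3NF

Candidate keys: {A, B}, {A, C}, {C, D}. Prime attributes: {A, B, C, D}.
C → B breaks BCNF: {C}⁺ = {B, C}, so {C} is not a superkey.
Its right-hand attributes {B} are all prime, as are those of every other non-superkey FD — the relation is in 3NF.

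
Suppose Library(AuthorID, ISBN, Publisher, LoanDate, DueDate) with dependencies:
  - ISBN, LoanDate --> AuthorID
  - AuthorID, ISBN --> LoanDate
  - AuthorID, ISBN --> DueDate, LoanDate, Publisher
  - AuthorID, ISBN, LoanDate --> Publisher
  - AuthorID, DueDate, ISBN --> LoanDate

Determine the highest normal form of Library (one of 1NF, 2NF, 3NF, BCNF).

Candidate keys: {AuthorID, ISBN}, {ISBN, LoanDate}. Prime attributes: {AuthorID, ISBN, LoanDate}.
Every FD has a superkey on the left, so the relation is in BCNF.

BCNF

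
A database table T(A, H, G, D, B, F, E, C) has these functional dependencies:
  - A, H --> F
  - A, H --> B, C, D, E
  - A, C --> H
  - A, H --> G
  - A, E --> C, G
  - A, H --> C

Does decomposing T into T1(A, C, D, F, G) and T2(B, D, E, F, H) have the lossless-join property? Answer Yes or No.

T1 ∩ T2 = {D, F}; its closure under F is {D, F}.
The closure covers neither T1 nor T2 entirely; the join is not lossless.

No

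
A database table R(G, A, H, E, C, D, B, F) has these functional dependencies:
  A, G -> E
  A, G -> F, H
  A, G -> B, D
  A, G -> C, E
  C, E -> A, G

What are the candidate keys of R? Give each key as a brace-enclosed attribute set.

{A, G} is a candidate key since {A, G}⁺ = {A, B, C, D, E, F, G, H} covers every attribute.
{C, E} is a candidate key since {C, E}⁺ = {A, B, C, D, E, F, G, H} covers every attribute.
These are minimal and exhaustive — every other superkey contains one of them.

{A, G}, {C, E}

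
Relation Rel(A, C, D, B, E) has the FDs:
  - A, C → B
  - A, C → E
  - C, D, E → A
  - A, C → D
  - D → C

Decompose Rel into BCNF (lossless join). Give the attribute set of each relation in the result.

{A, B, D, E}; {C, D}

Candidate keys of the original relation: {A, C}, {A, D}, {D, E}.
In {A, B, C, D, E}, {D} is not a superkey ({D}⁺ restricted to this set is {C, D}), so split on D → C into {C, D} and {A, B, D, E}.
{C, D}: every determinant is a superkey — BCNF.
{A, B, D, E}: every determinant is a superkey — BCNF.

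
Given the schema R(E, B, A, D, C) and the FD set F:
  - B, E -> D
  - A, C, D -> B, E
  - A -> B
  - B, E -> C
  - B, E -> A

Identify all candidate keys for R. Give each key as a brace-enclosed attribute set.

{A, C, D}, {A, E}, {B, E}

{A, E} is a candidate key since {A, E}⁺ = {A, B, C, D, E} covers every attribute.
{B, E} is a candidate key since {B, E}⁺ = {A, B, C, D, E} covers every attribute.
{A, C, D} is a candidate key since {A, C, D}⁺ = {A, B, C, D, E} covers every attribute.
No proper subset of any of these is a key, and no other minimal superkey exists.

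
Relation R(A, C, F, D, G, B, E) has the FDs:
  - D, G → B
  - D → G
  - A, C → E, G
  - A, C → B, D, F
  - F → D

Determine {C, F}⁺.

Start with {C, F}.
F → D applies; add {D} → now {C, D, F}.
D → G applies; add {G} → now {C, D, F, G}.
D, G → B applies; add {B} → now {B, C, D, F, G}.
No further FD applies.

{B, C, D, F, G}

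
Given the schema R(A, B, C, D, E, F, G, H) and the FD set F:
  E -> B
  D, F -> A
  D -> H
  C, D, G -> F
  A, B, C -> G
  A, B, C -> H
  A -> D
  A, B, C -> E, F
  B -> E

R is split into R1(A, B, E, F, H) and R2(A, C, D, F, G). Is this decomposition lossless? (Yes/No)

Common attributes: {A, F}; their closure is {A, D, F, H}.
Neither R1 nor R2 is contained in that closure, so the decomposition is lossy.

No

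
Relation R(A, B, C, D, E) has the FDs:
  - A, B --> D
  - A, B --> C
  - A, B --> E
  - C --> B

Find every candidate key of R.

No FD produces {A}, so it must be in every candidate key.
Closure of {A, B} is {A, B, C, D, E}, the whole schema; {A, B} is a candidate key.
Closure of {A, C} is {A, B, C, D, E}, the whole schema; {A, C} is a candidate key.
No proper subset of any of these is a key, and no other minimal superkey exists.

{A, B}, {A, C}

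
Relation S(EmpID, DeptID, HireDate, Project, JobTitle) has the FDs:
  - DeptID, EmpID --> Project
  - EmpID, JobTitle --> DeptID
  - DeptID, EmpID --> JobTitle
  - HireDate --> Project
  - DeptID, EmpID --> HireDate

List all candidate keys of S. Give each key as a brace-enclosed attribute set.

No FD produces {EmpID}, so it must be in every candidate key.
{DeptID, EmpID} is a candidate key since {DeptID, EmpID}⁺ = {DeptID, EmpID, HireDate, JobTitle, Project} covers every attribute.
{EmpID, JobTitle} is a candidate key since {EmpID, JobTitle}⁺ = {DeptID, EmpID, HireDate, JobTitle, Project} covers every attribute.
These are minimal and exhaustive — every other superkey contains one of them.

{DeptID, EmpID}, {EmpID, JobTitle}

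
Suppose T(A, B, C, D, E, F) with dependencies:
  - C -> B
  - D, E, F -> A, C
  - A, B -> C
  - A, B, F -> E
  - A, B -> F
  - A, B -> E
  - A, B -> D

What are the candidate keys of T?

{A, B}, {A, C}, {D, E, F}

{A, B} is a candidate key since {A, B}⁺ = {A, B, C, D, E, F} covers every attribute.
{A, C} is a candidate key since {A, C}⁺ = {A, B, C, D, E, F} covers every attribute.
{D, E, F} is a candidate key since {D, E, F}⁺ = {A, B, C, D, E, F} covers every attribute.
No proper subset of any of these is a key, and no other minimal superkey exists.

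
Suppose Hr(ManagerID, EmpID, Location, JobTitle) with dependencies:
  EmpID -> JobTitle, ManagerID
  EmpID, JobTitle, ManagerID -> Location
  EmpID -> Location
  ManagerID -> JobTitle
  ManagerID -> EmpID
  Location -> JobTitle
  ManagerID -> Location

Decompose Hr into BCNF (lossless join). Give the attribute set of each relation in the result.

Candidate keys of the original relation: {EmpID}, {ManagerID}.
{EmpID, JobTitle, Location, ManagerID}: {Location} determines {JobTitle, Location} here but is not a superkey — split on Location -> JobTitle, giving {JobTitle, Location} and {EmpID, Location, ManagerID}.
{JobTitle, Location} is in BCNF.
{EmpID, Location, ManagerID} is in BCNF.

{EmpID, Location, ManagerID}; {JobTitle, Location}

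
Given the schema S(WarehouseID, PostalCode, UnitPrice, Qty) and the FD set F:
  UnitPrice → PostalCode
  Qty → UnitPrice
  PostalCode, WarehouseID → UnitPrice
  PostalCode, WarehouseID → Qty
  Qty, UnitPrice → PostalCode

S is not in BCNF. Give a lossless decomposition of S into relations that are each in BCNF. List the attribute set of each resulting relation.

Candidate keys of the original relation: {PostalCode, WarehouseID}, {Qty, WarehouseID}, {UnitPrice, WarehouseID}.
{PostalCode, Qty, UnitPrice, WarehouseID}: {UnitPrice} determines {PostalCode, UnitPrice} here but is not a superkey — split on UnitPrice → PostalCode, giving {PostalCode, UnitPrice} and {Qty, UnitPrice, WarehouseID}.
{PostalCode, UnitPrice} is in BCNF.
{Qty, UnitPrice, WarehouseID}: {Qty} determines {Qty, UnitPrice} here but is not a superkey — split on Qty → UnitPrice, giving {Qty, UnitPrice} and {Qty, WarehouseID}.
{Qty, UnitPrice} is in BCNF.
{Qty, WarehouseID} is in BCNF.

{PostalCode, UnitPrice}; {Qty, UnitPrice}; {Qty, WarehouseID}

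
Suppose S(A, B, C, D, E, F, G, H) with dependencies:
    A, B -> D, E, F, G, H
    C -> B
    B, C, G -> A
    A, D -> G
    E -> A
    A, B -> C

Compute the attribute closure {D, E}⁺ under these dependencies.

{A, D, E, G}

Start with {D, E}.
E -> A applies; add {A} → now {A, D, E}.
A, D -> G applies; add {G} → now {A, D, E, G}.
No further FD applies.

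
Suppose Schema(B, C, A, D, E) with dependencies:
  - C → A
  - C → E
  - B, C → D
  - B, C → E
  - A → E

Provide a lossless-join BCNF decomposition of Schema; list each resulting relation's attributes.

Candidate key of the original relation: {B, C}.
{A, B, C, D, E}: {C} determines {A, C, E} here but is not a superkey — split on C → A, E, giving {A, C, E} and {B, C, D}.
{A, C, E}: {A} determines {A, E} here but is not a superkey — split on A → E, giving {A, E} and {A, C}.
{A, E} is in BCNF.
{A, C} is in BCNF.
{B, C, D} is in BCNF.

{A, C}; {A, E}; {B, C, D}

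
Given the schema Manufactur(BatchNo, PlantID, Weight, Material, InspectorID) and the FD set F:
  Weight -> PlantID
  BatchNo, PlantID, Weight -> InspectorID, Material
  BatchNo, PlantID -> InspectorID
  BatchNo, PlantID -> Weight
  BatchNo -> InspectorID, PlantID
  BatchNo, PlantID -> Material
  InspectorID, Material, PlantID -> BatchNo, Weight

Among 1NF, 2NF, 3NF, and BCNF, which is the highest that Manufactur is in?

3NF

Candidate keys: {BatchNo}, {InspectorID, Material, PlantID}, {InspectorID, Material, Weight}. Prime attributes: {BatchNo, InspectorID, Material, PlantID, Weight}.
Weight -> PlantID breaks BCNF: {Weight}⁺ = {PlantID, Weight}, so {Weight} is not a superkey.
Its right-hand attributes {PlantID} are all prime, as are those of every other non-superkey FD — the relation is in 3NF.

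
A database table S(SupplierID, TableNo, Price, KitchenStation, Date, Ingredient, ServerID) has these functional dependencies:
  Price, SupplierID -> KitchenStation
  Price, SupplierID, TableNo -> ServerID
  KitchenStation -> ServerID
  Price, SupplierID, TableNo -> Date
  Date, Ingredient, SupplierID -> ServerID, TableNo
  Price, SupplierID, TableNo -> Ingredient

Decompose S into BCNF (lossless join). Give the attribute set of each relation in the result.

{Date, Ingredient, Price, SupplierID}; {Date, Ingredient, SupplierID, TableNo}; {KitchenStation, Price, SupplierID}; {KitchenStation, ServerID}

Candidate keys of the original relation: {Date, Ingredient, Price, SupplierID}, {Price, SupplierID, TableNo}.
Within {Date, Ingredient, KitchenStation, Price, ServerID, SupplierID, TableNo}: {Price, SupplierID}⁺ ∩ {Date, Ingredient, KitchenStation, Price, ServerID, SupplierID, TableNo} = {KitchenStation, Price, ServerID, SupplierID}, not the whole set, so Price, SupplierID -> KitchenStation, ServerID violates BCNF; decompose into {KitchenStation, Price, ServerID, SupplierID} and {Date, Ingredient, Price, SupplierID, TableNo}.
Within {KitchenStation, Price, ServerID, SupplierID}: {KitchenStation}⁺ ∩ {KitchenStation, Price, ServerID, SupplierID} = {KitchenStation, ServerID}, not the whole set, so KitchenStation -> ServerID violates BCNF; decompose into {KitchenStation, ServerID} and {KitchenStation, Price, SupplierID}.
{KitchenStation, ServerID} has no BCNF violation.
{KitchenStation, Price, SupplierID} has no BCNF violation.
Within {Date, Ingredient, Price, SupplierID, TableNo}: {Date, Ingredient, SupplierID}⁺ ∩ {Date, Ingredient, Price, SupplierID, TableNo} = {Date, Ingredient, SupplierID, TableNo}, not the whole set, so Date, Ingredient, SupplierID -> TableNo violates BCNF; decompose into {Date, Ingredient, SupplierID, TableNo} and {Date, Ingredient, Price, SupplierID}.
{Date, Ingredient, SupplierID, TableNo} has no BCNF violation.
{Date, Ingredient, Price, SupplierID} has no BCNF violation.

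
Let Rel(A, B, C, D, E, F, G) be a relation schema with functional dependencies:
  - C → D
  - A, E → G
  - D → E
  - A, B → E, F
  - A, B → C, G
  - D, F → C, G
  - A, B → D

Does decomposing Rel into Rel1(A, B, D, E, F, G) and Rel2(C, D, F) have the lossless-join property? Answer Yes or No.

Yes

Rel1 ∩ Rel2 = {D, F}; its closure under F is {C, D, E, F, G}.
This includes all of Rel2, so the common attributes are a superkey of Rel2 — the join is lossless.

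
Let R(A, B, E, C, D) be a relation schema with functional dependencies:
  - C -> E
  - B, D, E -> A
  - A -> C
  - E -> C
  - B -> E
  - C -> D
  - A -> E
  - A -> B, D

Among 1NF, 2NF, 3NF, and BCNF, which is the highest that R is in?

Candidate keys: {A}, {B}. Prime attributes: {A, B}.
For C -> E we have {C}⁺ = {C, D, E}; {C} is not a superkey, so BCNF fails.
C -> E determines the non-prime attribute {E} from a non-superkey — 3NF is violated.
Every candidate key is a single attribute, so no partial dependency is possible; 2NF holds.

2NF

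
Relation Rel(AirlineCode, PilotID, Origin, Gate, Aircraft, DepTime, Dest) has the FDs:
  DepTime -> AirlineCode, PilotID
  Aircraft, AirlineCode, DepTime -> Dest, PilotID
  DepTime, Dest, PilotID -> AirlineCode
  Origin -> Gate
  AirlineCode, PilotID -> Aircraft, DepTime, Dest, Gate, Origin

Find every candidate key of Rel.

{AirlineCode, PilotID}, {DepTime}

Closure of {DepTime} is {Aircraft, AirlineCode, DepTime, Dest, Gate, Origin, PilotID}, the whole schema; {DepTime} is a candidate key.
Closure of {AirlineCode, PilotID} is {Aircraft, AirlineCode, DepTime, Dest, Gate, Origin, PilotID}, the whole schema; {AirlineCode, PilotID} is a candidate key.
No proper subset of any of these is a key, and no other minimal superkey exists.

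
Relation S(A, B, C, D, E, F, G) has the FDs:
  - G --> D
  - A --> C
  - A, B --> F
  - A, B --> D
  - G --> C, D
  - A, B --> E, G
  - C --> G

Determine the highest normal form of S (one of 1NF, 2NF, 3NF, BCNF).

Candidate key: {A, B}. Prime attributes: {A, B}.
G --> D breaks BCNF: {G}⁺ = {C, D, G}, so {G} is not a superkey.
G --> D determines the non-prime attribute {D} from a non-superkey — 3NF is violated.
Since {A} ⊂ {A, B} and {A}⁺ ⊇ {C, D, G} with {C, D, G} non-prime, there is a partial dependency; 2NF fails.

1NF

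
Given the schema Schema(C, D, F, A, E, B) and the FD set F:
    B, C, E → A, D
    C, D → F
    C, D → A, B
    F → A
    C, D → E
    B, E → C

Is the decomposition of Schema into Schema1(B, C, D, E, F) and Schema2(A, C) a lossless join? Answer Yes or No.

Common attributes: {C}; their closure is {C}.
Schema1 ⊄ {C} and Schema2 ⊄ {C}, so the split is lossy.

No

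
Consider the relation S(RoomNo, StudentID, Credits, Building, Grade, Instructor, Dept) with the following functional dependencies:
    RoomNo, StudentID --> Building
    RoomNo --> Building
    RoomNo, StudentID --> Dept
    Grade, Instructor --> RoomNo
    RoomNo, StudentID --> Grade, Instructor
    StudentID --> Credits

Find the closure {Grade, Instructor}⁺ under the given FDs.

{Building, Grade, Instructor, RoomNo}

Start with {Grade, Instructor}.
Grade, Instructor --> RoomNo applies; add {RoomNo} → now {Grade, Instructor, RoomNo}.
RoomNo --> Building applies; add {Building} → now {Building, Grade, Instructor, RoomNo}.
No further FD applies.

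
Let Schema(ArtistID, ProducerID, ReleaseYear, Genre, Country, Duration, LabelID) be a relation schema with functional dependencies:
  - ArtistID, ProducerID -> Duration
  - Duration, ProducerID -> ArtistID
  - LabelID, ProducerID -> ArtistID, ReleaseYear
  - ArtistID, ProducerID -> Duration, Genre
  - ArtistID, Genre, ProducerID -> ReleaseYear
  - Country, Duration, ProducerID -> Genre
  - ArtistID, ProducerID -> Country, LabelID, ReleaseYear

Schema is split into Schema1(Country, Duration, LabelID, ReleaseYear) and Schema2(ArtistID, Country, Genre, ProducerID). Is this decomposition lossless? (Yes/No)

The shared attributes are {Country} and {Country}⁺ = {Country}.
Neither Schema1 nor Schema2 is contained in that closure, so the decomposition is lossy.

No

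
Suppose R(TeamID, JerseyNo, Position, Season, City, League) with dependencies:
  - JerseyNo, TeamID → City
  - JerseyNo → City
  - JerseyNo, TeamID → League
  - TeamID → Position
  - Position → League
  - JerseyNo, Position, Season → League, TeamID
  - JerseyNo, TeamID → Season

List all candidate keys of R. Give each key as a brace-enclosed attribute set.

Attributes never on any right-hand side: {JerseyNo} — every candidate key must contain it.
{JerseyNo, TeamID}⁺ = {City, JerseyNo, League, Position, Season, TeamID} — all of the relation — so {JerseyNo, TeamID} is a candidate key.
{JerseyNo, Position, Season}⁺ = {City, JerseyNo, League, Position, Season, TeamID} — all of the relation — so {JerseyNo, Position, Season} is a candidate key.
No proper subset of any of these is a key, and no other minimal superkey exists.

{JerseyNo, Position, Season}, {JerseyNo, TeamID}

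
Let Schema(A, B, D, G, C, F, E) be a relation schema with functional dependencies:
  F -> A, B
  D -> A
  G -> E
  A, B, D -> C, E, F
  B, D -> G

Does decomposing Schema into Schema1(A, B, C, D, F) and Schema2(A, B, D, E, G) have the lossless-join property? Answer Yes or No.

The shared attributes are {A, B, D} and {A, B, D}⁺ = {A, B, C, D, E, F, G}.
This includes all of Schema1, so the common attributes are a superkey of Schema1 — the join is lossless.

Yes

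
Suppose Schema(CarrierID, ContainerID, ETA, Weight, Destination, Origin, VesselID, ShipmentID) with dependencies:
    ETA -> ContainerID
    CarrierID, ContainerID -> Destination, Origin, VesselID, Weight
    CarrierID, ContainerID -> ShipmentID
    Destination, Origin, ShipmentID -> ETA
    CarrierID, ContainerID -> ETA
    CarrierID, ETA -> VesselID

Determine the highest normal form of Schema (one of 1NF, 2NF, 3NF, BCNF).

Candidate keys: {CarrierID, ContainerID}, {CarrierID, Destination, Origin, ShipmentID}, {CarrierID, ETA}. Prime attributes: {CarrierID, ContainerID, Destination, ETA, Origin, ShipmentID}.
ETA -> ContainerID breaks BCNF: {ETA}⁺ = {ContainerID, ETA}, so {ETA} is not a superkey.
Since {ContainerID} ⊆ prime attributes and every other non-superkey FD also has a prime right side, the schema is in 3NF.

3NF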